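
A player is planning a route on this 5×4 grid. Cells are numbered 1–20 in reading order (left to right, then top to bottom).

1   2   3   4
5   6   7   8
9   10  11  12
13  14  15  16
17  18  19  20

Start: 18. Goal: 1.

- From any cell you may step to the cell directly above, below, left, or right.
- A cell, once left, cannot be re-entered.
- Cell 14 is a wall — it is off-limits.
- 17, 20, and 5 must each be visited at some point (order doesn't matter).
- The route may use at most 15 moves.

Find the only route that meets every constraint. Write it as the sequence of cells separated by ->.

The budget equals the shortest possible length, so every move has to be on a shortest route through the required cells.
Route from 18: left to 17, 2× up (reaching 9), 2× right (reaching 11), 2× down (reaching 19), right to 20, 3× up (reaching 8), 3× left (reaching 5), up to 1 — 15 moves in all.
Check: all required cells visited; 15 ≤ 15 moves.

18 -> 17 -> 13 -> 9 -> 10 -> 11 -> 15 -> 19 -> 20 -> 16 -> 12 -> 8 -> 7 -> 6 -> 5 -> 1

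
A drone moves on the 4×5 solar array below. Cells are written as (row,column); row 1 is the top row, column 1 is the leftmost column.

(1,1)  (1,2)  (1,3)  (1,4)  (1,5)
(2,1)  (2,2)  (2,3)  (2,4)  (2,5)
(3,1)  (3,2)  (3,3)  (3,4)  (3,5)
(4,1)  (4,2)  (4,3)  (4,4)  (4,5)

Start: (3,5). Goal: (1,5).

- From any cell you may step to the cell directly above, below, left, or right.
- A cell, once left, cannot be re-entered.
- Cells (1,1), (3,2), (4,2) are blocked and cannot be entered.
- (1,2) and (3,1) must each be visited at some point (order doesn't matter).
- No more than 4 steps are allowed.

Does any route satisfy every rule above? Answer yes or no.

no

Even ignoring the no-revisit rule, getting from (3,5) to (1,5), taking the cheapest ordering (3,5) → (3,1) → (1,2) → (1,5) needs at least 6 + 3 + 3 = 12 moves (fewest moves per leg, detouring around blocked cells), which exceeds the 4-move limit.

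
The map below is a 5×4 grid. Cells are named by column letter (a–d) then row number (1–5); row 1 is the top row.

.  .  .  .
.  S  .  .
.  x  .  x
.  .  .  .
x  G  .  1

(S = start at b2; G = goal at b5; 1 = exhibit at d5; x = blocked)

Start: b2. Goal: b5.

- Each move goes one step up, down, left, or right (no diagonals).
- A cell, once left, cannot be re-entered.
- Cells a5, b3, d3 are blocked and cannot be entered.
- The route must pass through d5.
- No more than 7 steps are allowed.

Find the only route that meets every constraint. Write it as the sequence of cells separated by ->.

The 7-move cap with required stops at d5 leaves no slack for detours.
Route from b2: right to c2, 2× down (reaching c4), right to d4, down to d5, 2× left (reaching b5) — 7 moves in all.
Check: all required cells visited; 7 ≤ 7 moves.

b2 -> c2 -> c3 -> c4 -> d4 -> d5 -> c5 -> b5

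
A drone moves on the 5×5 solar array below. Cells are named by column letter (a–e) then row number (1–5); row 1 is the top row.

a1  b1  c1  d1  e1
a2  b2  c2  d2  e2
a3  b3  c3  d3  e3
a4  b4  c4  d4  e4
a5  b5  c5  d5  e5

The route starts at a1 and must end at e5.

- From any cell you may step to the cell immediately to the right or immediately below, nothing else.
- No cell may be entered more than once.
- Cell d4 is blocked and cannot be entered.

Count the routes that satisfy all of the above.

30

A right/down-only route from a1 to e5 makes exactly 4 down-moves and 4 right-moves in some order.
With no other constraints that would be C(8,4) = 70 routes.
Subtract routes through each blocked cell (inclusion–exclusion for overlaps): − through d4: 40 → 30.
That gives 30 routes.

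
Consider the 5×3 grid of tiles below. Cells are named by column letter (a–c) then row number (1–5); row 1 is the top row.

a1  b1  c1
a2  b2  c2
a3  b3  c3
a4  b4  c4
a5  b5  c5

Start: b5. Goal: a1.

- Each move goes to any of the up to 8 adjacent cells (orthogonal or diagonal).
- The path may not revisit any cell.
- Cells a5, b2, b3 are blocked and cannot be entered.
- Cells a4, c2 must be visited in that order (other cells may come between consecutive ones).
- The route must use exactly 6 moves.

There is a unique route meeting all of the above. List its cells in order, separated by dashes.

b5 - a4 - b4 - c3 - c2 - b1 - a1

The waypoints must appear in the order a4, c2, with no cell reused.
Route from b5: up-left 1 to a4, right 1 to b4, up-right 1 to c3, up 1 to c2, up-left 1 to b1, left 1 to a1 — 6 moves in all.
Check: order respected (a4 at step 1, c2 at step 4); 6 moves as required.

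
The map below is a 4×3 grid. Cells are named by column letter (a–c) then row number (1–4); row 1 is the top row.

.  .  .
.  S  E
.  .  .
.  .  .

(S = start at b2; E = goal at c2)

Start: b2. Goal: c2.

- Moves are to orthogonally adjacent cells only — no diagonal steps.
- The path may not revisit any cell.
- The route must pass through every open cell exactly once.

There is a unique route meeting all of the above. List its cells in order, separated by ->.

Need to visit all 12 open cells exactly once, starting at b2 and ending at c2.
Route from b2: down to b3, right to c3, down to c4, 2× left (reaching a4), 3× up (reaching a1), 2× right (reaching c1), down to c2 — 11 moves in all.
Check: all 12 open cells covered.

b2 -> b3 -> c3 -> c4 -> b4 -> a4 -> a3 -> a2 -> a1 -> b1 -> c1 -> c2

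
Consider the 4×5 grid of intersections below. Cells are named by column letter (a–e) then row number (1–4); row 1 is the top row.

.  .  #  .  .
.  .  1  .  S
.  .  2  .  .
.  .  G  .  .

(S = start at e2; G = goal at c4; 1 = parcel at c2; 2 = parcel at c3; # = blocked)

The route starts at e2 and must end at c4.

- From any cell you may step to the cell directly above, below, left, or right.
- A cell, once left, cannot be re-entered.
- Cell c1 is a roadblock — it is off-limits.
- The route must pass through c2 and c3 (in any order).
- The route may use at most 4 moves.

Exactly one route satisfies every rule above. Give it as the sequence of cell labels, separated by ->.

The 4-move cap with required stops at c2, c3 leaves no slack for detours.
Route from e2: 2× left (reaching c2), 2× down (reaching c4) — 4 moves in all.
Check: all required cells visited; 4 ≤ 4 moves.

e2 -> d2 -> c2 -> c3 -> c4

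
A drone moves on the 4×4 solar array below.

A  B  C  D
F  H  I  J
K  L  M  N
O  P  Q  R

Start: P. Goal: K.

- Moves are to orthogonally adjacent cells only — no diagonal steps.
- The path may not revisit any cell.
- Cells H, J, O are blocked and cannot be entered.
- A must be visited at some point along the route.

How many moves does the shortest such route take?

Any route passes through A somewhere between P and K. Summing Manhattan distances along the two legs (P → A → K) gives a lower bound of 4 + 2 = 6 moves.
The shortest route satisfying every rule uses 8 moves: P → L → M → I → C → B → A → F → K.
The bound of 6 isn't tight here; checking systematically, no route of length 6 through 7 satisfies every constraint, so 8 is the minimum.

8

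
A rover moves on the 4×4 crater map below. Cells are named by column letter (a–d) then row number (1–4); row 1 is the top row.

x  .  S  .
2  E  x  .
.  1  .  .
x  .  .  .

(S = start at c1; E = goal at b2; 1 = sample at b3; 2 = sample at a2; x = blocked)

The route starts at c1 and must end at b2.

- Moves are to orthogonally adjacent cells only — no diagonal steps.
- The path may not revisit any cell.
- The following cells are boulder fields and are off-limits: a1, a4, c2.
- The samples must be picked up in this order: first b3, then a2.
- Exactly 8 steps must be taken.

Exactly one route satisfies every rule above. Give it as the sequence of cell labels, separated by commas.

c1, d1, d2, d3, c3, b3, a3, a2, b2

The waypoints must appear in the order b3, a2, with no cell reused.
Route from c1: right to d1, 2× down (reaching d3), 3× left (reaching a3), up to a2, right to b2 — 8 moves in all.
Check: order respected (1 at step 5, 2 at step 7); 8 moves as required.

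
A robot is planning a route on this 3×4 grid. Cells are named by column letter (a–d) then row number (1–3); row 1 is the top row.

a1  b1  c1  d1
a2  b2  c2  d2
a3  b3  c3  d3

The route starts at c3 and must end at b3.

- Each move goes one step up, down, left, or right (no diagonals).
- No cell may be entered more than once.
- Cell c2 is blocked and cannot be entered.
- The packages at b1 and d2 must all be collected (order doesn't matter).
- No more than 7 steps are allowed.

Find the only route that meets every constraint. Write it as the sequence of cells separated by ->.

The budget equals the shortest possible length, so every move has to be on a shortest route through the required cells.
Route from c3: right 1 to d3, up 2 to d1, left 2 to b1, down 2 to b3 — 7 moves in all.
Check: all required cells visited; 7 ≤ 7 moves.

c3 -> d3 -> d2 -> d1 -> c1 -> b1 -> b2 -> b3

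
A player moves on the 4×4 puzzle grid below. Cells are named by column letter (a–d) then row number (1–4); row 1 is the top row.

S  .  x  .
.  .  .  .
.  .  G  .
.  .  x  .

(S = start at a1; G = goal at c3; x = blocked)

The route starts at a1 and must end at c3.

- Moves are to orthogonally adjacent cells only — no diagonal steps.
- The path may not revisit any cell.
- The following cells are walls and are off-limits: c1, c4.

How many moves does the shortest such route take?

4

The Manhattan distance from a1 to c3 is |1−3| + |1−3| = 4, so at least 4 moves are needed.
A route of 4 moves achieves this: a1 → a2 → a3 → b3 → c3.
Since 4 matches the lower bound, it is optimal.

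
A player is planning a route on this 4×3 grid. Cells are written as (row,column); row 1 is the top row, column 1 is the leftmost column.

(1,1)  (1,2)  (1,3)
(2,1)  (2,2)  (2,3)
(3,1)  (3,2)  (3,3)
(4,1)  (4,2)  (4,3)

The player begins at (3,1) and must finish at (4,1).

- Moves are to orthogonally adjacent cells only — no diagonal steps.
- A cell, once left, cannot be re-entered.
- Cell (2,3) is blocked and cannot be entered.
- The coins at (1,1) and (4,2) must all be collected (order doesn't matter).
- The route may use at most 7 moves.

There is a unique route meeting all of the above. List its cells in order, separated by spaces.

The 7-move cap with required stops at (1,1), (4,2) leaves no slack for detours.
Route from (3,1): 2× up (reaching (1,1)), right to (1,2), 3× down (reaching (4,2)), left to (4,1) — 7 moves in all.
Check: all required cells visited; 7 ≤ 7 moves.

(3,1) (2,1) (1,1) (1,2) (2,2) (3,2) (4,2) (4,1)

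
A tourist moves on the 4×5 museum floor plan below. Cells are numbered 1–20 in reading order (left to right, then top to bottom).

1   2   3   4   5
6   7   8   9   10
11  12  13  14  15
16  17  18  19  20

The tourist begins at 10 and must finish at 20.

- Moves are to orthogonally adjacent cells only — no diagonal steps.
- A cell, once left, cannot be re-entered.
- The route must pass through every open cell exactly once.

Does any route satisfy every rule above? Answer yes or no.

Colour the cells like a checkerboard: each orthogonal step flips colour, so a Hamiltonian route alternates colours. Here there are 10 cells of one colour and 10 of the other, with start on the same colour as the goal — the counts and endpoints can't be arranged into an alternating sequence of length 20, so no Hamiltonian route exists.

no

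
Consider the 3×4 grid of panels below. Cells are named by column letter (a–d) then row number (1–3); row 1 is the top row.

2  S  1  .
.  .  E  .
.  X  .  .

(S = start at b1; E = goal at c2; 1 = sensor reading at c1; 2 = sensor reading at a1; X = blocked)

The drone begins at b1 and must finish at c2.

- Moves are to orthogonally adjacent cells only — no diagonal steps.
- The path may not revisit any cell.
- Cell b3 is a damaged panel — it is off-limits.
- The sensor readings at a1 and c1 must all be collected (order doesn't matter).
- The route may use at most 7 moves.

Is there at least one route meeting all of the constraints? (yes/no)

Exhausting the options from b1, every branch either dead-ends against blocked cells, would have to re-enter a cell already used, runs past the 7-move limit, or reaches the goal with a constraint still unmet.

no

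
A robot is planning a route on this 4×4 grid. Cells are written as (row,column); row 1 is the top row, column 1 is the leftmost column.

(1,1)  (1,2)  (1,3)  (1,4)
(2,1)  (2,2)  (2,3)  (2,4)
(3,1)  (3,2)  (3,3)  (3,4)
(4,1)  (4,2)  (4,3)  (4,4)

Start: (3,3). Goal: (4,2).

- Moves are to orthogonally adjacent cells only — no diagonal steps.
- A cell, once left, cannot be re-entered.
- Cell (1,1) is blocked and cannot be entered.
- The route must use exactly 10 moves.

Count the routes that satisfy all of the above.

Need simple routes of exactly 10 moves from (3,3) to (4,2) (Manhattan distance 2, so 4 moves are spent on a detour and 4 undoing it).
Branch systematically from the start, pruning whenever the remaining move budget drops below the Manhattan distance to (4,2) or differs from it in parity. Grouping the completions by first move — via (2,3): 4; via (4,3): 6; via (3,2): 4; via (3,4): 9 — and summing: 4 + 6 + 4 + 9 = 23.
That gives 23 routes.

23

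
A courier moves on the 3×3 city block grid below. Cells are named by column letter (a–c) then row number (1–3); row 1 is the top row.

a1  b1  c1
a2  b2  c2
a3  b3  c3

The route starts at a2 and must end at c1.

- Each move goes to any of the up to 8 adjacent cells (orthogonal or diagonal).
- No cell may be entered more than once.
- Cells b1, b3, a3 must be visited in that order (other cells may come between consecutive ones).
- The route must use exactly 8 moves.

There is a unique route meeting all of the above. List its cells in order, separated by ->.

The waypoints must appear in the order b1, b3, a3, with no cell reused.
Route from a2: up to a1, right to b1, down-right to c2, down to c3, 2× left (reaching a3), 2× up-right (reaching c1) — 8 moves in all.
Check: order respected (b1 at step 2, b3 at step 5, a3 at step 6); 8 moves as required.

a2 -> a1 -> b1 -> c2 -> c3 -> b3 -> a3 -> b2 -> c1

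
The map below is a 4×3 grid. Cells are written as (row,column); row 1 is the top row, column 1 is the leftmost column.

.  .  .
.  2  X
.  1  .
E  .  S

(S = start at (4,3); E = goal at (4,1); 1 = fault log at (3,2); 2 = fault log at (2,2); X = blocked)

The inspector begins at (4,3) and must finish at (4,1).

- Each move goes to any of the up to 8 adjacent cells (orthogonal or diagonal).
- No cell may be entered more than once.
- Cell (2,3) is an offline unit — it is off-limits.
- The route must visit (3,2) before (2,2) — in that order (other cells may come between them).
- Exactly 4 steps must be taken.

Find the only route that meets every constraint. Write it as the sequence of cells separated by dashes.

(4,3) - (3,2) - (2,2) - (3,1) - (4,1)

The waypoints must appear in the order (3,2), (2,2), with no cell reused.
Route from (4,3): up-left 1 to (3,2), up 1 to (2,2), down-left 1 to (3,1), down 1 to (4,1) — 4 moves in all.
Check: order respected (1 at step 1, 2 at step 2); 4 moves as required.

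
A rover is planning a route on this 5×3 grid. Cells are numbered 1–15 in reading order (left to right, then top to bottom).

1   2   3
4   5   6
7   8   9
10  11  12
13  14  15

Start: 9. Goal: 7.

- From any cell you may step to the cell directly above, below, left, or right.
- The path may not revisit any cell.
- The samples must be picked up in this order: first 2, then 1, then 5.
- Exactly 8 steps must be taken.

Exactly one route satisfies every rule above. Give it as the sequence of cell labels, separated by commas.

9, 6, 3, 2, 1, 4, 5, 8, 7

The waypoints must appear in the order 2, 1, 5, with no cell reused.
Route from 9: up 2 to 3, left 2 to 1, down 1 to 4, right 1 to 5, down 1 to 8, left 1 to 7 — 8 moves in all.
Check: order respected (2 at step 3, 1 at step 4, 5 at step 6); 8 moves as required.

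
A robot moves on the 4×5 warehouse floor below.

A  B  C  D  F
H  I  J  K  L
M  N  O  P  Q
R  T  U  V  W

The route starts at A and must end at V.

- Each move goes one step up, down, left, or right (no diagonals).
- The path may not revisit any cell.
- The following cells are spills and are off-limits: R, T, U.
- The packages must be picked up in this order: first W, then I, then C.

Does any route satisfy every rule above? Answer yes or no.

Ignoring the required order, 66 revisit-free routes from A to V pass through all of W, I, and C; the waypoint orders that occur are I → C → W (56); C → I → W (10) — never W → I → C.

no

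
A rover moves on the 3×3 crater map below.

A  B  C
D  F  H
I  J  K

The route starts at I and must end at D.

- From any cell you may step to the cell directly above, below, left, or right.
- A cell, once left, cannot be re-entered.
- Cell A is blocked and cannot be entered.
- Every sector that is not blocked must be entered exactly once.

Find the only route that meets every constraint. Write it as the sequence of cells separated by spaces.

Need to visit all 8 open cells exactly once, starting at I and ending at D.
Cell K has only two open neighbours (H and J), so the path must pass straight through it: one of those is the cell it's entered from and the other is where it exits.
Route from I: right 2 to K, up 2 to C, left 1 to B, down 1 to F, left 1 to D — 7 moves in all.
Check: all 8 open cells covered.

I J K H C B F D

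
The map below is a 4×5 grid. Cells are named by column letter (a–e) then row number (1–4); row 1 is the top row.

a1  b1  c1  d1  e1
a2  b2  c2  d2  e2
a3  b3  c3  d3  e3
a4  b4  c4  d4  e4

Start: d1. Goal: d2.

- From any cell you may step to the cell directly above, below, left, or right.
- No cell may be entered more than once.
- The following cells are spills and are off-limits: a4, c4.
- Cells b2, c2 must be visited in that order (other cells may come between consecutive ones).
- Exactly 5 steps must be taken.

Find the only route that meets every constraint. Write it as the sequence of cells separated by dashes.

d1 - c1 - b1 - b2 - c2 - d2

The waypoints must appear in the order b2, c2, with no cell reused.
Route from d1: 2× left (reaching b1), down to b2, 2× right (reaching d2) — 5 moves in all.
Check: order respected (b2 at step 3, c2 at step 4); 5 moves as required.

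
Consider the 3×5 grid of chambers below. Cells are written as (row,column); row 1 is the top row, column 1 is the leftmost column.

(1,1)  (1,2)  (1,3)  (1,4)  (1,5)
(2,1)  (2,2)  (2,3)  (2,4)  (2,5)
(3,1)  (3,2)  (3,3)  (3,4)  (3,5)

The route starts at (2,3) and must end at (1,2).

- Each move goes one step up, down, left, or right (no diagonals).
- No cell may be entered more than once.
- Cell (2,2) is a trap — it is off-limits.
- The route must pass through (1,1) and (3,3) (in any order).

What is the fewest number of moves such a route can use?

6

Any route passes through (1,1) and (3,3) in some order between (2,3) and (1,2). Summing Manhattan distances along each leg and taking the cheapest ordering ((2,3) → (3,3) → (1,1) → (1,2)) gives a lower bound of 1 + 4 + 1 = 6 moves.
A route of 6 moves achieves this: (2,3) → (3,3) → (3,2) → (3,1) → (2,1) → (1,1) → (1,2).
Since 6 matches the lower bound, it is optimal.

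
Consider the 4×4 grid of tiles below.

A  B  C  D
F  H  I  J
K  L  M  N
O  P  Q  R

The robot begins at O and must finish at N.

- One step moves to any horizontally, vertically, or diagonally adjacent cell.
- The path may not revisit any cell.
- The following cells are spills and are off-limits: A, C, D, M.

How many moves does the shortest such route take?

With diagonal moves allowed, the Chebyshev distance max(|Δrow|,|Δcol|) from O to N is 3, so at least 3 moves are needed.
A route of 3 moves achieves this: O → L → I → N.
Since 3 matches the lower bound, it is optimal.

3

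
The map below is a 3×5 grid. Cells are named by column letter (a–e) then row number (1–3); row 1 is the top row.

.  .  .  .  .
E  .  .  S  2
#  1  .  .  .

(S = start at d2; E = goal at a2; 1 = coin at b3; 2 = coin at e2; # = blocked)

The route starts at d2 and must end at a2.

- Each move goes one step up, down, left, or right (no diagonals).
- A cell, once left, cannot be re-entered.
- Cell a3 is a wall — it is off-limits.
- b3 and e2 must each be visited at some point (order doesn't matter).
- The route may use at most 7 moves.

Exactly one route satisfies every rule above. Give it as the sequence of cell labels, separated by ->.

The budget equals the shortest possible length, so every move has to be on a shortest route through the required cells.
Route from d2: right to e2, down to e3, 3× left (reaching b3), up to b2, left to a2 — 7 moves in all.
Check: all required cells visited; 7 ≤ 7 moves.

d2 -> e2 -> e3 -> d3 -> c3 -> b3 -> b2 -> a2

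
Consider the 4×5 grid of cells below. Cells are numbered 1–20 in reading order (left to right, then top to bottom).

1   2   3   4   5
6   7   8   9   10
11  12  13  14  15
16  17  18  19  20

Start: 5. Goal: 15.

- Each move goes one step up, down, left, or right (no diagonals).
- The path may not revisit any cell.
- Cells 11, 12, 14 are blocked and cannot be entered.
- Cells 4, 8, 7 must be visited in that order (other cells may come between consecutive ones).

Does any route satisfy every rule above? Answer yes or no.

Ignoring the required order, 6 revisit-free routes from 5 to 15 pass through all of 4, 8, and 7; the waypoint orders that occur are 4 → 7 → 8 (6) — never 4 → 8 → 7.

no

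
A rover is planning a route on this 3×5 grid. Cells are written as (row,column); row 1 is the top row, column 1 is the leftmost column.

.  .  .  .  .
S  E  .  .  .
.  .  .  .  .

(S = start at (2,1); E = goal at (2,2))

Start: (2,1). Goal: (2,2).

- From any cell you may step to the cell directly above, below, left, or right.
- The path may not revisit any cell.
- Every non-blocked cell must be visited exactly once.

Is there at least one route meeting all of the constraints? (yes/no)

Colour the cells like a checkerboard: each orthogonal step flips colour, so a Hamiltonian route alternates colours. Here there are 8 cells of one colour and 7 of the other, with start on the opposite colour to the goal — the counts and endpoints can't be arranged into an alternating sequence of length 15, so no Hamiltonian route exists.

no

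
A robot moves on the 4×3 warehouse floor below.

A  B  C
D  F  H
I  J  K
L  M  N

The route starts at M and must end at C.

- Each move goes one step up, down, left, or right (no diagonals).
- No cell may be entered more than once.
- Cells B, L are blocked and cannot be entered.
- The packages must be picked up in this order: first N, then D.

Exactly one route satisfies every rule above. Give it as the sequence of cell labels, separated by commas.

The waypoints must appear in the order N, D, with no cell reused.
Route from M: right to N, up to K, 2× left (reaching I), up to D, 2× right (reaching H), up to C — 8 moves in all.
Check: order respected (N at step 1, D at step 5).

M, N, K, J, I, D, F, H, C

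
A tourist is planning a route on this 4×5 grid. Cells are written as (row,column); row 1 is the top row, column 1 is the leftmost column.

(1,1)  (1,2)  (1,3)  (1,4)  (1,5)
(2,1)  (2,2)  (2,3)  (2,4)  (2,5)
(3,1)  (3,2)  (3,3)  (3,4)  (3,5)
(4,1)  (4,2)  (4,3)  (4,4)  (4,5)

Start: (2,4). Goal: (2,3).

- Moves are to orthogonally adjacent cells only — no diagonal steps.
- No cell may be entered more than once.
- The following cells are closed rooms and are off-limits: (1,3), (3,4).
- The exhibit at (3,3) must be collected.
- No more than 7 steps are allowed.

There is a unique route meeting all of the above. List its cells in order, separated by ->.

The 7-move cap with required stops at (3,3) leaves no slack for detours.
Route from (2,4): right 1 to (2,5), down 2 to (4,5), left 2 to (4,3), up 2 to (2,3) — 7 moves in all.
Check: all required cells visited; 7 ≤ 7 moves.

(2,4) -> (2,5) -> (3,5) -> (4,5) -> (4,4) -> (4,3) -> (3,3) -> (2,3)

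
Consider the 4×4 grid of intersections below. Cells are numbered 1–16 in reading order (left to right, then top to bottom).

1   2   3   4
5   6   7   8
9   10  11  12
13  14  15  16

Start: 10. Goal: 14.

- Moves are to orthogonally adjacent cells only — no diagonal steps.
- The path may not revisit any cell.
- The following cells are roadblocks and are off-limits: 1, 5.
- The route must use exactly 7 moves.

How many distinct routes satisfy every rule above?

5

Need simple routes of exactly 7 moves from 10 to 14 (Manhattan distance 1, so 3 moves are spent on a detour and 3 undoing it).
Enumerating: 10 6 2 3 7 11 15 14 | 10 6 7 11 12 16 15 14 | 10 6 7 8 12 16 15 14 | 10 6 7 8 12 11 15 14 | 10 11 7 8 12 16 15 14.
That gives 5 routes.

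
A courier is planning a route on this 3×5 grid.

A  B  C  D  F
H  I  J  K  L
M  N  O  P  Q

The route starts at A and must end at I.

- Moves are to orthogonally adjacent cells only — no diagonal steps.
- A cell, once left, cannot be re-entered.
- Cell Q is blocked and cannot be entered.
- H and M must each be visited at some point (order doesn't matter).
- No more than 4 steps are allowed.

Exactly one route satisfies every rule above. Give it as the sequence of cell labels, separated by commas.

A, H, M, N, I

The budget equals the shortest possible length, so every move has to be on a shortest route through the required cells.
Route from A: 2× down (reaching M), right to N, up to I — 4 moves in all.
Check: all required cells visited; 4 ≤ 4 moves.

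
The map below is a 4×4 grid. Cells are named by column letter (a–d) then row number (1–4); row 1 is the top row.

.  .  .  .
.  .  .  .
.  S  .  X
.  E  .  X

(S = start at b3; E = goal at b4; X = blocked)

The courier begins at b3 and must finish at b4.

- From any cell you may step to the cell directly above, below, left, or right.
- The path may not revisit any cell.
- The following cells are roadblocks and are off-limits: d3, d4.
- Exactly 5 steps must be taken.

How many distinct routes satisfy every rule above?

2

Need simple routes of exactly 5 moves from b3 to b4 (Manhattan distance 1, so 2 moves are spent on a detour and 2 undoing it).
Enumerating: b3 b2 a2 a3 a4 b4 | b3 b2 c2 c3 c4 b4.
That gives 2 routes.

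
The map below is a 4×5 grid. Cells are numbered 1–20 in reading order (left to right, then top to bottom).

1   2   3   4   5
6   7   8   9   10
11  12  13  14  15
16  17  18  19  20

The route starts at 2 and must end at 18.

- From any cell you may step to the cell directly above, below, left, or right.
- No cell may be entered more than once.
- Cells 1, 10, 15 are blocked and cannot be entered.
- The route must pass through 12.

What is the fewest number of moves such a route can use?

4

Any route passes through 12 somewhere between 2 and 18. Summing Manhattan distances along the two legs (2 → 12 → 18) gives a lower bound of 2 + 2 = 4 moves.
A route of 4 moves achieves this: 2 → 7 → 12 → 17 → 18.
Since 4 matches the lower bound, it is optimal.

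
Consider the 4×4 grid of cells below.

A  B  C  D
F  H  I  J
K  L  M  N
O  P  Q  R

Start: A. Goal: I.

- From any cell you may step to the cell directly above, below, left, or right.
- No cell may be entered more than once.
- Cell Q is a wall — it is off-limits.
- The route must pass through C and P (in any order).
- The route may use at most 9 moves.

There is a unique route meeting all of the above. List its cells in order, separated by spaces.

The 9-move cap with required stops at C, P leaves no slack for detours.
Route from A: down 3 to O, right 1 to P, up 3 to B, right 1 to C, down 1 to I — 9 moves in all.
Check: all required cells visited; 9 ≤ 9 moves.

A F K O P L H B C I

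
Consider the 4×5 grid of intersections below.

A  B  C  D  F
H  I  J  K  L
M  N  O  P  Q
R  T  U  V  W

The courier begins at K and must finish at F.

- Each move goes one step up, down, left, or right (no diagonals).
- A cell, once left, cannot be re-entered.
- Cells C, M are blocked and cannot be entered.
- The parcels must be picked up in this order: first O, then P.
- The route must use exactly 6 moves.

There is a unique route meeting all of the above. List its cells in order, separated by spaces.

The waypoints must appear in the order O, P, with no cell reused.
Route from K: left 1 to J, down 1 to O, right 2 to Q, up 2 to F — 6 moves in all.
Check: order respected (O at step 2, P at step 3); 6 moves as required.

K J O P Q L F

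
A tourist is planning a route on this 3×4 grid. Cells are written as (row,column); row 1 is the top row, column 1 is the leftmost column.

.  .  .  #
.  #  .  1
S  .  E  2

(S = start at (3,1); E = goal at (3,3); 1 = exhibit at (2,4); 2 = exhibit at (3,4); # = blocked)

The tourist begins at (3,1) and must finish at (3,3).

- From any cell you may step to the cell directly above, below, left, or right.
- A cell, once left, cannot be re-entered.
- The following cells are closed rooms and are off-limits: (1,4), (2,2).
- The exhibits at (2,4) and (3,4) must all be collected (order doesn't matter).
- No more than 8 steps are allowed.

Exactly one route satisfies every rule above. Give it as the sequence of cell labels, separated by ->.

(3,1) -> (2,1) -> (1,1) -> (1,2) -> (1,3) -> (2,3) -> (2,4) -> (3,4) -> (3,3)

The 8-move cap with required stops at (2,4), (3,4) leaves no slack for detours.
Route from (3,1): 2× up (reaching (1,1)), 2× right (reaching (1,3)), down to (2,3), right to (2,4), down to (3,4), left to (3,3) — 8 moves in all.
Check: all required cells visited; 8 ≤ 8 moves.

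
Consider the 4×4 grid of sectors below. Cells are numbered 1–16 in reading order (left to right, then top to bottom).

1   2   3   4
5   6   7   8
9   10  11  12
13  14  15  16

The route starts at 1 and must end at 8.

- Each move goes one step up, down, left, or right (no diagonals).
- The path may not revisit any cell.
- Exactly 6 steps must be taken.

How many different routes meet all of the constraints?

Need simple routes of exactly 6 moves from 1 to 8 (Manhattan distance 4, so 1 moves are spent on a detour and 1 undoing it).
Branch systematically from the start, pruning whenever the remaining move budget drops below the Manhattan distance to 8 or differs from it in parity. Grouping the completions by first move — via 5: 9; via 2: 5 — and summing: 9 + 5 = 14.
That gives 14 routes.

14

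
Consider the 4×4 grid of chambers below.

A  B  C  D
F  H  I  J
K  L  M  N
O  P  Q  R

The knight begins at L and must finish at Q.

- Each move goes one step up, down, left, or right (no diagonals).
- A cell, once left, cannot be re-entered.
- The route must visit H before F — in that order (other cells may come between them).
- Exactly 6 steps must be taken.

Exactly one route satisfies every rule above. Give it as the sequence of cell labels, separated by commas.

L, H, F, K, O, P, Q

The waypoints must appear in the order H, F, with no cell reused.
Route from L: up 1 to H, left 1 to F, down 2 to O, right 2 to Q — 6 moves in all.
Check: order respected (H at step 1, F at step 2); 6 moves as required.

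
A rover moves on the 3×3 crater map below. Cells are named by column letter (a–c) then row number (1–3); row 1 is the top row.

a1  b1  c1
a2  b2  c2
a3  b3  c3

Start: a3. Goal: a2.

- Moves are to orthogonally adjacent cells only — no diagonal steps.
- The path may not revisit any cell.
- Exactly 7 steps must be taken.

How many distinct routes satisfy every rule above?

Need simple routes of exactly 7 moves from a3 to a2 (Manhattan distance 1, so 3 moves are spent on a detour and 3 undoing it).
Enumerating: a3 b3 b2 c2 c1 b1 a1 a2 | a3 b3 c3 c2 c1 b1 b2 a2 | a3 b3 c3 c2 c1 b1 a1 a2 | a3 b3 c3 c2 b2 b1 a1 a2.
That gives 4 routes.

4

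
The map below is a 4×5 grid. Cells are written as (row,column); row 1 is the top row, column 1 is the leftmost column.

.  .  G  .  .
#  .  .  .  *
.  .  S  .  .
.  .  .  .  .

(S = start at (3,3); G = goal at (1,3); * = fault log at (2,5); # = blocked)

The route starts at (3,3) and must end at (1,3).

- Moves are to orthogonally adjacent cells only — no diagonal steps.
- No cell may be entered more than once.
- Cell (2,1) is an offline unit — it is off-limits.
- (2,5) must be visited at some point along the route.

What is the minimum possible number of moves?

Any route passes through (2,5) somewhere between (3,3) and (1,3). Summing Manhattan distances along the two legs ((3,3) → (2,5) → (1,3)) gives a lower bound of 3 + 3 = 6 moves.
A route of 6 moves achieves this: (3,3) → (2,3) → (2,4) → (2,5) → (1,5) → (1,4) → (1,3).
Since 6 matches the lower bound, it is optimal.

6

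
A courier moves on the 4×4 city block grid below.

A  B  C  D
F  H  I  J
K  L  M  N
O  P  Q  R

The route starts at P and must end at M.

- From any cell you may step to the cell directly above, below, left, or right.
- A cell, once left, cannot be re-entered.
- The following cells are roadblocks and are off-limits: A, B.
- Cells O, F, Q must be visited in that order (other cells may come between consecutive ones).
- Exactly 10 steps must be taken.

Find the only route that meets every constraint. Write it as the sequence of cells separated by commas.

P, O, K, F, H, I, J, N, R, Q, M

The waypoints must appear in the order O, F, Q, with no cell reused.
Route from P: left 1 to O, up 2 to F, right 3 to J, down 2 to R, left 1 to Q, up 1 to M — 10 moves in all.
Check: order respected (O at step 1, F at step 3, Q at step 9); 10 moves as required.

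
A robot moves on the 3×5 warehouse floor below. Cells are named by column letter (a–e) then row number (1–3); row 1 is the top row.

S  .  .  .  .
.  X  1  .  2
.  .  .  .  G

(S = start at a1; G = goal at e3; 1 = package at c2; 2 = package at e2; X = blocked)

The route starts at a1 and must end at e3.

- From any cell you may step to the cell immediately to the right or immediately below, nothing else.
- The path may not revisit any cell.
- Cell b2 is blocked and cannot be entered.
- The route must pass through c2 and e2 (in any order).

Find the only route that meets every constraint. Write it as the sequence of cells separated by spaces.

a1 b1 c1 c2 d2 e2 e3

Moves only go right or down, so the column and row indices never decrease.
Route from a1: 2× right (reaching c1), down to c2, 2× right (reaching e2), down to e3 — 6 moves in all.
Check: all required cells visited.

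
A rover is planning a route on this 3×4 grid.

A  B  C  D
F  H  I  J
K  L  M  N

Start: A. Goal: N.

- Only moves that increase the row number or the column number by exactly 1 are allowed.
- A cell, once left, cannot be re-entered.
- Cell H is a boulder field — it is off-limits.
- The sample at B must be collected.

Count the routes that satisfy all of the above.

3

A right/down-only route from A to N makes exactly 2 down-moves and 3 right-moves in some order.
With no other constraints that would be C(5,2) = 10 routes.
Split at B and multiply the segment counts (each segment already excludes blocked cells): A→B: 1; B→N: 3; product = 3.
That gives 3 routes.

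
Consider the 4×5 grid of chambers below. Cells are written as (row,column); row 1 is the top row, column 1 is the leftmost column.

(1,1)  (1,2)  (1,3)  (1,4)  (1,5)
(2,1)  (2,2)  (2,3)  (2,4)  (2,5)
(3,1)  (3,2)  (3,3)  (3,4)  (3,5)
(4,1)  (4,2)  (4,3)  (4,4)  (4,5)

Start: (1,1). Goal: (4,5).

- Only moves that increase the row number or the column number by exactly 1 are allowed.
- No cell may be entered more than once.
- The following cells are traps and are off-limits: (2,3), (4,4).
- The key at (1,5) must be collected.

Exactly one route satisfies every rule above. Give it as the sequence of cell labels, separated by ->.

Moves only go right or down, so the column and row indices never decrease.
Route from (1,1): right 4 to (1,5), down 3 to (4,5) — 7 moves in all.
Check: all required cells visited.

(1,1) -> (1,2) -> (1,3) -> (1,4) -> (1,5) -> (2,5) -> (3,5) -> (4,5)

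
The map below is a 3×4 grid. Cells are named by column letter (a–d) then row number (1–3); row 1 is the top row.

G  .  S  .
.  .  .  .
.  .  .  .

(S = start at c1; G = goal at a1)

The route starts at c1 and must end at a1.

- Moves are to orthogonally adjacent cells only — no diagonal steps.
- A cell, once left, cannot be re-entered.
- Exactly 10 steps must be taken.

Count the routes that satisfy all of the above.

5

Need simple routes of exactly 10 moves from c1 to a1 (Manhattan distance 2, so 4 moves are spent on a detour and 4 undoing it).
Enumerating: c1 c2 d2 d3 c3 b3 a3 a2 b2 b1 a1 | c1 b1 b2 c2 d2 d3 c3 b3 a3 a2 a1 | c1 d1 d2 d3 c3 c2 b2 b3 a3 a2 a1 | c1 d1 d2 d3 c3 b3 a3 a2 b2 b1 a1 | c1 d1 d2 c2 c3 b3 a3 a2 b2 b1 a1.
That gives 5 routes.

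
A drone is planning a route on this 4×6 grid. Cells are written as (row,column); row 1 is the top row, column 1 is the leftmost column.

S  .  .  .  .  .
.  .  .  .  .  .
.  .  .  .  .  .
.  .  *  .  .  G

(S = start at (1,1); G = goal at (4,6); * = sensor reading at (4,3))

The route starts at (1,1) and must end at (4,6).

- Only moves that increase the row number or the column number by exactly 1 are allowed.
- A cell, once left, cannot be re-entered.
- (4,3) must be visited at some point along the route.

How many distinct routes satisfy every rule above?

A right/down-only route from (1,1) to (4,6) makes exactly 3 down-moves and 5 right-moves in some order.
With no other constraints that would be C(8,3) = 56 routes.
Split at (4,3) and multiply the segment counts: (1,1)→(4,3): 10; (4,3)→(4,6): 1; product = 10.
That gives 10 routes.

10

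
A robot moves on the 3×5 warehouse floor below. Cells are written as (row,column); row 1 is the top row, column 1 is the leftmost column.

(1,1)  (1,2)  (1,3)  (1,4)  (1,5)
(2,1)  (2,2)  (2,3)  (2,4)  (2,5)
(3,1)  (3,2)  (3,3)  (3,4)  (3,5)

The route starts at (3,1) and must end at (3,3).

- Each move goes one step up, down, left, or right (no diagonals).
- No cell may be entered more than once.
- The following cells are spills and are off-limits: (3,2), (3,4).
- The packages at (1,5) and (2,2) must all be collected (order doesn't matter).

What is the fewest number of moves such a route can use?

Any route passes through (1,5) and (2,2) in some order between (3,1) and (3,3). Summing Manhattan distances along each leg and taking the cheapest ordering ((3,1) → (2,2) → (1,5) → (3,3)) gives a lower bound of 2 + 4 + 4 = 10 moves.
A route of 10 moves achieves this: (3,1) → (2,1) → (2,2) → (1,2) → (1,3) → (1,4) → (1,5) → (2,5) → (2,4) → (2,3) → (3,3).
Since 10 matches the lower bound, it is optimal.

10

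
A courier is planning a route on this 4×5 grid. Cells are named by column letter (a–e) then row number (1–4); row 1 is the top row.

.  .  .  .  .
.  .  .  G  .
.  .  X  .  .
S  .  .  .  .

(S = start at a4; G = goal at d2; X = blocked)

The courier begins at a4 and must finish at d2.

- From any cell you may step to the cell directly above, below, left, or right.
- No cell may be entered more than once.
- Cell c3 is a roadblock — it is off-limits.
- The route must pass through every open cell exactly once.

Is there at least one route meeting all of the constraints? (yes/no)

Colour the cells like a checkerboard: each orthogonal step flips colour, so a Hamiltonian route alternates colours. Here there are 9 cells of one colour and 10 of the other, with start on the opposite colour to the goal — the counts and endpoints can't be arranged into an alternating sequence of length 19, so no Hamiltonian route exists.

no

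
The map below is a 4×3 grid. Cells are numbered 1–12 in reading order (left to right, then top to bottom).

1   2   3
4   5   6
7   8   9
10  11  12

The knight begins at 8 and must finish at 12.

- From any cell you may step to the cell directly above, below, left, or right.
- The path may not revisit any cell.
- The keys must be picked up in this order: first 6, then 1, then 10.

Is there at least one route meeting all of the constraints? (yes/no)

One route that works: 8 → 5 → 6 → 3 → 2 → 1 → 4 → 7 → 10 → 11 → 12.

yes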